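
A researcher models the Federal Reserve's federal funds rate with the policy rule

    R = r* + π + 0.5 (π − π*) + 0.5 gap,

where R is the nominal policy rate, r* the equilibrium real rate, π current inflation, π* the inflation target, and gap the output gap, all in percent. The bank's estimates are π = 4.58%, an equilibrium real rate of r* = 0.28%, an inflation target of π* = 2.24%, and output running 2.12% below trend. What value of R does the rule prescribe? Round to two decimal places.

4.97%

Output 2.12% below potential → gap = -2.12.
R = 0.28 + 4.58 + 0.5 × (4.58 − 2.24) + 0.5 × (-2.12)
   = 0.28 + 4.58 + 1.17 − 1.06 = 4.97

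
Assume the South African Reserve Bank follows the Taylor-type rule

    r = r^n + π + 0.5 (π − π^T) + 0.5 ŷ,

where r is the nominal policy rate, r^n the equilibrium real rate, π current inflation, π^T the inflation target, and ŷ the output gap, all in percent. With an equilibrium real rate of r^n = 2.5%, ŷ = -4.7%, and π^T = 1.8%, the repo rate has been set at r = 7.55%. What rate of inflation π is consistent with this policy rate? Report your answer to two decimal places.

Collecting π: r = r^n + (1 + 0.5) π − 0.5 π^T + 0.5 ŷ
1.5 π = 7.55 − 2.5 + 0.5 × 1.8 − 0.5 × (-4.7) = 8.3
π = 8.3 / 1.5 = 5.53

5.53%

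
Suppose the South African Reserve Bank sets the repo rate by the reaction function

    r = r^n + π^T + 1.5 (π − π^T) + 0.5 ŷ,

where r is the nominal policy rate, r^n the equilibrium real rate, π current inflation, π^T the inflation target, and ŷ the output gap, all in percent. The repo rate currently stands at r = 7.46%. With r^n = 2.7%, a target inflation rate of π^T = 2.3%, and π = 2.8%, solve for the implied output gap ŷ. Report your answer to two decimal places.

3.42%

0.5 ŷ = 7.46 − 2.7 − 2.3 − 1.5 × (2.8 − 2.3) = 1.71
ŷ = 1.71 / 0.5 = 3.42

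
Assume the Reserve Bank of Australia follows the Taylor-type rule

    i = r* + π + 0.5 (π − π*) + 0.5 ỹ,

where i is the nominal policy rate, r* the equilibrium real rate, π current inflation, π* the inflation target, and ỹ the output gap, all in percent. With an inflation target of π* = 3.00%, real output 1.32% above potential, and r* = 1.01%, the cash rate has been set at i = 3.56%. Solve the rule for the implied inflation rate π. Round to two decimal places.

Output 1.32% above potential → ỹ = 1.32.
Collecting π: i = r* + (1 + 0.5) π − 0.5 π* + 0.5 ỹ
1.5 π = 3.56 − 1.01 + 0.5 × 3.00 − 0.5 × 1.32 = 3.39
π = 3.39 / 1.5 = 2.26

2.26%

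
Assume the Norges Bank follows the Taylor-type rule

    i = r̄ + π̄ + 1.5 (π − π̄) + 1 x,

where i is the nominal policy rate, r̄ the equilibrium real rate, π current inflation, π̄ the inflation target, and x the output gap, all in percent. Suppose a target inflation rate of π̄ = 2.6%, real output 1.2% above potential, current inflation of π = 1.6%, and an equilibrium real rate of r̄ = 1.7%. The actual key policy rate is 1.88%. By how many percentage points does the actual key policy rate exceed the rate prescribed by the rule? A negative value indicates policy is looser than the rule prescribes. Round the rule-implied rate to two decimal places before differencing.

Output 1.2% above potential → x = 1.2.
i = 1.7 + 2.6 + 1.5 × (1.6 − 2.6) + 1 × 1.2
   = 1.7 + 2.6 − 1.5 + 1.2 = 4.00
Deviation = 1.88 − 4.00 = -2.12 pp.

-2.12 pp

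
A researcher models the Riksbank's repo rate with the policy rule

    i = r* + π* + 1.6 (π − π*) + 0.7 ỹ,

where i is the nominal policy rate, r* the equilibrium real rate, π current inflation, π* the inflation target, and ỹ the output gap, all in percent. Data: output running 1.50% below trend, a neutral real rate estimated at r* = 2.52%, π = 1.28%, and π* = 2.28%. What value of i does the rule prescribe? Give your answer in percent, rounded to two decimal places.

2.15%

Output 1.50% below potential → ỹ = -1.50.
i = 2.52 + 2.28 + 1.6 × (1.28 − 2.28) + 0.7 × (-1.50)
   = 2.52 + 2.28 − 1.6 − 1.05 = 2.15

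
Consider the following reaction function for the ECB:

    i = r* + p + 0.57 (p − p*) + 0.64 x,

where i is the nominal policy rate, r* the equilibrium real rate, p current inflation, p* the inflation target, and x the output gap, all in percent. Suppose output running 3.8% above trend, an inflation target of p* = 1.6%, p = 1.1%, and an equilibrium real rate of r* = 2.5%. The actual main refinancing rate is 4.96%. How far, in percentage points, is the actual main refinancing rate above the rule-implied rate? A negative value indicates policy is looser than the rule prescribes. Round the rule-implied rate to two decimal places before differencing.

-0.79 pp

Output 3.8% above potential → x = 3.8.
i = 2.5 + 1.1 + 0.57 × (1.1 − 1.6) + 0.64 × 3.8
   = 2.5 + 1.1 − 0.285 + 2.432 = 5.75
Deviation = 4.96 − 5.75 = -0.79 pp.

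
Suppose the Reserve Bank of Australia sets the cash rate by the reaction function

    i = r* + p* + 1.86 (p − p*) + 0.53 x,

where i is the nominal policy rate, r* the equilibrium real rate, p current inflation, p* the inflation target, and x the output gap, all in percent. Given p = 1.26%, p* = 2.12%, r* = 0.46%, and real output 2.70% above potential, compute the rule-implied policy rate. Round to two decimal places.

Output 2.70% above potential → x = 2.70.
i = 0.46 + 2.12 + 1.86 × (1.26 − 2.12) + 0.53 × 2.70
   = 0.46 + 2.12 − 1.5996 + 1.431 = 2.41

2.41%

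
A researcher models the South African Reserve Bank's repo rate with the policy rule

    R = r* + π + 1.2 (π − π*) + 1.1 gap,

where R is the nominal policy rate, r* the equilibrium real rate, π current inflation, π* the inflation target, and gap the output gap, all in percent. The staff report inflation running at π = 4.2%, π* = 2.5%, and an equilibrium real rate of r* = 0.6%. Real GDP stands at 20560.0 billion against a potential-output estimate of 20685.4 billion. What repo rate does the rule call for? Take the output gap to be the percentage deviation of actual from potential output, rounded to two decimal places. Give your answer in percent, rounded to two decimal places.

Output gap = 100 × (20560.0 − 20685.4) / 20685.4 = -0.61%.
R = 0.60 + 4.20 + 1.2 × (4.20 − 2.50) + 1.1 × (-0.61)
   = 0.60 + 4.2 + 2.04 − 0.671 = 6.17

6.17%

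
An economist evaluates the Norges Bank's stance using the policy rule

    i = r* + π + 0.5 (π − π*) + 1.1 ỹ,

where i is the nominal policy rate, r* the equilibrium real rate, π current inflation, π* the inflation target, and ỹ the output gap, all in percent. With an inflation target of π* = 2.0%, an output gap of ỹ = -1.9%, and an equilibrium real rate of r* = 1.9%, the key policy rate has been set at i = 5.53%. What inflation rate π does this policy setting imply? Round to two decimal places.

Collecting π: i = r* + (1 + 0.5) π − 0.5 π* + 1.1 ỹ
1.5 π = 5.53 − 1.9 + 0.5 × 2.0 − 1.1 × (-1.9) = 6.72
π = 6.72 / 1.5 = 4.48

4.48%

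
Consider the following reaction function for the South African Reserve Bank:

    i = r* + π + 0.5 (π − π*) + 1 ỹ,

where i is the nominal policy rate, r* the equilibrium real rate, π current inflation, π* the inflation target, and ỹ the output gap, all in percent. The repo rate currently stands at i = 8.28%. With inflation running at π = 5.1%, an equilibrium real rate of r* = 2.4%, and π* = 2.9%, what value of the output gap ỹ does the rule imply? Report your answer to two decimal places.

-0.32%

1 ỹ = 8.28 − 2.4 − 5.1 − 0.5 × (5.1 − 2.9) = -0.32
ỹ = -0.32 / 1 = -0.32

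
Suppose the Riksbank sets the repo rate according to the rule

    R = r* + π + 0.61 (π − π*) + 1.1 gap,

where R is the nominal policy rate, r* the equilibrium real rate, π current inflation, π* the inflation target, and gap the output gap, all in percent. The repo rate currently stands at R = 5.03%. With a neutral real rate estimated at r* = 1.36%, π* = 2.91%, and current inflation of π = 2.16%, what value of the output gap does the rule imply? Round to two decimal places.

1.1 gap = 5.03 − 1.36 − 2.16 − 0.61 × (2.16 − 2.91) = 1.9675
gap = 1.9675 / 1.1 = 1.79

1.79%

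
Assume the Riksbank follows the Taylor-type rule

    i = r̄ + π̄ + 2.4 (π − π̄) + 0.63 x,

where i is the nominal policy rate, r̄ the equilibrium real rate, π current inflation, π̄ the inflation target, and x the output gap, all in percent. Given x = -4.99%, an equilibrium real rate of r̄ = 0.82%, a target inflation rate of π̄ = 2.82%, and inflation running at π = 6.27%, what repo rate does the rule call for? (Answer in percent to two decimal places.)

8.78%

i = 0.82 + 2.82 + 2.4 × (6.27 − 2.82) + 0.63 × (-4.99)
   = 0.82 + 2.82 + 8.28 − 3.1437 = 8.78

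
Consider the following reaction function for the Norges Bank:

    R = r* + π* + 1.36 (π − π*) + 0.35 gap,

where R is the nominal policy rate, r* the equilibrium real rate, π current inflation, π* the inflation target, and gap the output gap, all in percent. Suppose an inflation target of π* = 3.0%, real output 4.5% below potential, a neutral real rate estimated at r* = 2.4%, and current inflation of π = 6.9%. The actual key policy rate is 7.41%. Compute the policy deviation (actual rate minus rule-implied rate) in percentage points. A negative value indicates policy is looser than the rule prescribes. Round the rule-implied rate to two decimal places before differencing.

Output 4.5% below potential → gap = -4.5.
R = 2.4 + 3.0 + 1.36 × (6.9 − 3.0) + 0.35 × (-4.5)
   = 2.4 + 3 + 5.304 − 1.575 = 9.13
Deviation = 7.41 − 9.13 = -1.72 pp.

-1.72 pp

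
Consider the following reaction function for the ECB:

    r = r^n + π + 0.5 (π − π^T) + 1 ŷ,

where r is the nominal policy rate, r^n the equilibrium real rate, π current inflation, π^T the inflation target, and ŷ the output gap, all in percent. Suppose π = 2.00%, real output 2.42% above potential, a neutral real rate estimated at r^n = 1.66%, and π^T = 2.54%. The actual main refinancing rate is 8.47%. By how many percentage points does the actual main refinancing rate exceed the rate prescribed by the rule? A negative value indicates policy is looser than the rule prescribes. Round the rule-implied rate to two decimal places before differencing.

Output 2.42% above potential → ŷ = 2.42.
r = 1.66 + 2.00 + 0.5 × (2.00 − 2.54) + 1 × 2.42
   = 1.66 + 2 − 0.27 + 2.42 = 5.81
Deviation = 8.47 − 5.81 = 2.66 pp.

2.66 pp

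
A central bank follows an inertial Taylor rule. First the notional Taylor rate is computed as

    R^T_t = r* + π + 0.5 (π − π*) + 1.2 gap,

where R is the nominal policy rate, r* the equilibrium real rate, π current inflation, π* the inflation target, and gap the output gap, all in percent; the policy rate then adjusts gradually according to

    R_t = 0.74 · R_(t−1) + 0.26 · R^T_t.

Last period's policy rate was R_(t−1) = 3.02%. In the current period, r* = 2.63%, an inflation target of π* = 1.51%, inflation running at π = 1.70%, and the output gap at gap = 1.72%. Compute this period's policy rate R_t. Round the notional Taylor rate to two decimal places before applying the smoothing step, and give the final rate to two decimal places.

3.92%

R^T_t = 2.63 + 1.70 + 0.5 × (1.70 − 1.51) + 1.2 × 1.72
   = 2.63 + 1.7 + 0.095 + 2.064 = 6.49
R_t = 0.74 × 3.02 + 0.26 × 6.49 = 2.2348 + 1.6874 = 3.92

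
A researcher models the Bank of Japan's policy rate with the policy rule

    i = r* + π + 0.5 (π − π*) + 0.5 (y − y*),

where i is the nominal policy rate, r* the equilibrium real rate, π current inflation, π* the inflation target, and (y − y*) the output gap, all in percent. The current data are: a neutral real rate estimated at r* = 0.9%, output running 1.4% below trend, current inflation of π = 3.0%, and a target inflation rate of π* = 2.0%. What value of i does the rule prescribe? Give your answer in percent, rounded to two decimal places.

Output 1.4% below potential → (y − y*) = -1.4.
i = 0.9 + 3.0 + 0.5 × (3.0 − 2.0) + 0.5 × (-1.4)
   = 0.9 + 3 + 0.5 − 0.7 = 3.70

3.70%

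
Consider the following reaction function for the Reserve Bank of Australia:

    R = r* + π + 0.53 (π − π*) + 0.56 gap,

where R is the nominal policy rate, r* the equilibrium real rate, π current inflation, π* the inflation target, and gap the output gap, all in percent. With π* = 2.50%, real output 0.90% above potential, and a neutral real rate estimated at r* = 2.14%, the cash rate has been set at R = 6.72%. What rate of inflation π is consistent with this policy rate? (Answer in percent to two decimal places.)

Output 0.90% above potential → gap = 0.90.
Collecting π: R = r* + (1 + 0.53) π − 0.53 π* + 0.56 gap
1.53 π = 6.72 − 2.14 + 0.53 × 2.50 − 0.56 × 0.90 = 5.401
π = 5.401 / 1.53 = 3.53

3.53%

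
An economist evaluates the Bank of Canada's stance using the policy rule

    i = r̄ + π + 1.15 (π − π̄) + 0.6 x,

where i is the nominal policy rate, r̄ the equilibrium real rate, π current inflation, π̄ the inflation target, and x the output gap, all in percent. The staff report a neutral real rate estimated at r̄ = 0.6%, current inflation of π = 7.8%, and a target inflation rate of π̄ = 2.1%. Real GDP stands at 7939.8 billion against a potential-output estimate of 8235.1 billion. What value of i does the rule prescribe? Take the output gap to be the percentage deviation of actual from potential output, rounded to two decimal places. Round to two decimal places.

Output gap = 100 × (7939.8 − 8235.1) / 8235.1 = -3.59%.
i = 0.60 + 7.80 + 1.15 × (7.80 − 2.10) + 0.6 × (-3.59)
   = 0.60 + 7.8 + 6.555 − 2.154 = 12.80

12.80%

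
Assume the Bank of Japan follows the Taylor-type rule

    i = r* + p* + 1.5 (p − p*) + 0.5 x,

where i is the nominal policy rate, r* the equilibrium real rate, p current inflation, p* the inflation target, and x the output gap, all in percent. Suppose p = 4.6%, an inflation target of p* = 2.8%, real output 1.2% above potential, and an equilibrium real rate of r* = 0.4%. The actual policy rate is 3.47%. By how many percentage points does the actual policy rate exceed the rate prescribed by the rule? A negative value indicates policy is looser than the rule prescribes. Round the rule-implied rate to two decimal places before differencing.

Output 1.2% above potential → x = 1.2.
i = 0.4 + 2.8 + 1.5 × (4.6 − 2.8) + 0.5 × 1.2
   = 0.4 + 2.8 + 2.7 + 0.6 = 6.50
Deviation = 3.47 − 6.50 = -3.03 pp.

-3.03 pp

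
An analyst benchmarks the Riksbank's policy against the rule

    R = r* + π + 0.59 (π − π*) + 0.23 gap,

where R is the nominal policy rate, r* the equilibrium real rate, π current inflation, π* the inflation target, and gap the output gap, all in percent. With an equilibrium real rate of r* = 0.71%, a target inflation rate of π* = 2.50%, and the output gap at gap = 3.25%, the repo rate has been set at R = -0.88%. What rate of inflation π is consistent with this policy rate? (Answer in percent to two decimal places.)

-0.54%

Collecting π: R = r* + (1 + 0.59) π − 0.59 π* + 0.23 gap
1.59 π = -0.88 − 0.71 + 0.59 × 2.50 − 0.23 × 3.25 = -0.8625
π = -0.8625 / 1.59 = -0.54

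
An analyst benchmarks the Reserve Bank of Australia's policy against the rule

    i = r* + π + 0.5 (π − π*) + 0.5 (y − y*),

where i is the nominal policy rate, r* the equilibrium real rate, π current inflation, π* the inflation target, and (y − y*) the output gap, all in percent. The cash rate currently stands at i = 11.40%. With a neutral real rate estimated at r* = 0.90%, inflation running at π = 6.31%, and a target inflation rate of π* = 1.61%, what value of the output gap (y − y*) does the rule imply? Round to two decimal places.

0.5 (y − y*) = 11.40 − 0.90 − 6.31 − 0.5 × (6.31 − 1.61) = 1.84
(y − y*) = 1.84 / 0.5 = 3.68

3.68%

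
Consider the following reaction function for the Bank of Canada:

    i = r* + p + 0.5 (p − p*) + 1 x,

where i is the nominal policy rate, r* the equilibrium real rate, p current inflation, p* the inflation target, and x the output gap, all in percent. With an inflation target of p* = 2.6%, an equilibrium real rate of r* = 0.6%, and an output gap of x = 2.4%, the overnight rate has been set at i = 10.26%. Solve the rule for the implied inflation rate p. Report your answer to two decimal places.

5.71%

Collecting p: i = r* + (1 + 0.5) p − 0.5 p* + 1 x
1.5 p = 10.26 − 0.6 + 0.5 × 2.6 − 1 × 2.4 = 8.56
p = 8.56 / 1.5 = 5.71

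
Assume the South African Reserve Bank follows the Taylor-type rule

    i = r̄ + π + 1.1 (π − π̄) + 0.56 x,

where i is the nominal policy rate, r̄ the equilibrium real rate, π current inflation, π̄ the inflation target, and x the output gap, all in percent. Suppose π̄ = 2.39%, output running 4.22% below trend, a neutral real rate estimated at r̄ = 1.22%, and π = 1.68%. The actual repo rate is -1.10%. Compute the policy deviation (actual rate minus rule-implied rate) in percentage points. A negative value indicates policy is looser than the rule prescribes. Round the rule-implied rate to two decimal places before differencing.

Output 4.22% below potential → x = -4.22.
i = 1.22 + 1.68 + 1.1 × (1.68 − 2.39) + 0.56 × (-4.22)
   = 1.22 + 1.68 − 0.781 − 2.3632 = -0.24
Deviation = -1.10 − (-0.24) = -0.86 pp.

-0.86 pp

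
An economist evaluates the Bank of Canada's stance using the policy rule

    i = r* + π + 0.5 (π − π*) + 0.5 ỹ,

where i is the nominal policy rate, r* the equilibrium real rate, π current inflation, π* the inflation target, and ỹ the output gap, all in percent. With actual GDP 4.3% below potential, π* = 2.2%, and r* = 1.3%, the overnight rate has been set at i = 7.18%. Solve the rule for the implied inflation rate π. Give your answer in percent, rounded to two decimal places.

Output 4.3% below potential → ỹ = -4.3.
Collecting π: i = r* + (1 + 0.5) π − 0.5 π* + 0.5 ỹ
1.5 π = 7.18 − 1.3 + 0.5 × 2.2 − 0.5 × (-4.3) = 9.13
π = 9.13 / 1.5 = 6.09

6.09%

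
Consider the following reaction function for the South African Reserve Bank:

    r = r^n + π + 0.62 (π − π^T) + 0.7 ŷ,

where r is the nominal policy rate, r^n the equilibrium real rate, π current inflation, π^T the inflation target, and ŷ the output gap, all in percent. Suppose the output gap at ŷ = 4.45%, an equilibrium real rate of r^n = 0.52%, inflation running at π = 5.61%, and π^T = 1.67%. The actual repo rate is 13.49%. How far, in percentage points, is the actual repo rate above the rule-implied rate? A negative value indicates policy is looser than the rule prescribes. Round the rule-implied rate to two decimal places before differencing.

1.80 pp

r = 0.52 + 5.61 + 0.62 × (5.61 − 1.67) + 0.7 × 4.45
   = 0.52 + 5.61 + 2.4428 + 3.115 = 11.69
Deviation = 13.49 − 11.69 = 1.80 pp.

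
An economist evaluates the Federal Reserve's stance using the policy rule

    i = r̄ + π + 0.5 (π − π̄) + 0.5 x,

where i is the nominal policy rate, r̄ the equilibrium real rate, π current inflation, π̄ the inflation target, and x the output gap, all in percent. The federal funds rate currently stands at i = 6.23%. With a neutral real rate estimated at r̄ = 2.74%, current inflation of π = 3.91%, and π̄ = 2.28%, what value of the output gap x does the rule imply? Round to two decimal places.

0.5 x = 6.23 − 2.74 − 3.91 − 0.5 × (3.91 − 2.28) = -1.235
x = -1.235 / 0.5 = -2.47

-2.47%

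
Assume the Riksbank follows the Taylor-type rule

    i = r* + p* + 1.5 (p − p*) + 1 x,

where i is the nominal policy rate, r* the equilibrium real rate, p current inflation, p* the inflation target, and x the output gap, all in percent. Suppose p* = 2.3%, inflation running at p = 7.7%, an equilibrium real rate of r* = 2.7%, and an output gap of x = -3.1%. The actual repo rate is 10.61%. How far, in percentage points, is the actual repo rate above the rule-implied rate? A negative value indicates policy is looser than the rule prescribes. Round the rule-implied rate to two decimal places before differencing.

0.61 pp

i = 2.7 + 2.3 + 1.5 × (7.7 − 2.3) + 1 × (-3.1)
   = 2.7 + 2.3 + 8.1 − 3.1 = 10.00
Deviation = 10.61 − 10.00 = 0.61 pp.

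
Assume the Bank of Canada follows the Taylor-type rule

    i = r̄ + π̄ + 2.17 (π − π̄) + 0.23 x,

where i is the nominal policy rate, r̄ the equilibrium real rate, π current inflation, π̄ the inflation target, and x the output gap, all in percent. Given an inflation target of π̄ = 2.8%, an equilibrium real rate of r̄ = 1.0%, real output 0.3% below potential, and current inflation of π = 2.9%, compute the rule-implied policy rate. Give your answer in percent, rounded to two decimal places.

Output 0.3% below potential → x = -0.3.
i = 1.0 + 2.8 + 2.17 × (2.9 − 2.8) + 0.23 × (-0.3)
   = 1.0 + 2.8 + 0.217 − 0.069 = 3.95

3.95%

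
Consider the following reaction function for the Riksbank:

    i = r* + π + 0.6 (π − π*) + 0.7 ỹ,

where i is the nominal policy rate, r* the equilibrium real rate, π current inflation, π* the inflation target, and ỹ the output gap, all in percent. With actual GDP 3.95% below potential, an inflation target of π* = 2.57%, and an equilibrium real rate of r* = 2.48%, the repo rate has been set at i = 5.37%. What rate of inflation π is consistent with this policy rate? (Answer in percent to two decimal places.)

Output 3.95% below potential → ỹ = -3.95.
Collecting π: i = r* + (1 + 0.6) π − 0.6 π* + 0.7 ỹ
1.6 π = 5.37 − 2.48 + 0.6 × 2.57 − 0.7 × (-3.95) = 7.197
π = 7.197 / 1.6 = 4.50

4.50%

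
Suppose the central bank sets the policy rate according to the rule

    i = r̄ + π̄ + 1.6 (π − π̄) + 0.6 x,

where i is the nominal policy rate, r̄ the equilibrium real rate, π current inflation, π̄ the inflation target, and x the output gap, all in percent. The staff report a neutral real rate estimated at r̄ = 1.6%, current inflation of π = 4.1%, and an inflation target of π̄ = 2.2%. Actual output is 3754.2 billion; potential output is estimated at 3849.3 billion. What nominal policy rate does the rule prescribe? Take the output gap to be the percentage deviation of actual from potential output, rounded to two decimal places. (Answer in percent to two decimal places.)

Output gap = 100 × (3754.2 − 3849.3) / 3849.3 = -2.47%.
i = 1.60 + 2.20 + 1.6 × (4.10 − 2.20) + 0.6 × (-2.47)
   = 1.60 + 2.2 + 3.04 − 1.482 = 5.36

5.36%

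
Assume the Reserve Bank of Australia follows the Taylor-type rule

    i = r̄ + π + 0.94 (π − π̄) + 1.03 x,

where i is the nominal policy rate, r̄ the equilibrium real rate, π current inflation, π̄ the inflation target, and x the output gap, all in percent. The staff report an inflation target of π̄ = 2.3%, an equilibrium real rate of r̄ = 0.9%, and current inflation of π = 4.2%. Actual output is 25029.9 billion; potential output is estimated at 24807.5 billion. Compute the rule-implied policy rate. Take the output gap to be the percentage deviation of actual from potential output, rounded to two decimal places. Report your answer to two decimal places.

7.81%

Output gap = 100 × (25029.9 − 24807.5) / 24807.5 = 0.90%.
i = 0.90 + 4.20 + 0.94 × (4.20 − 2.30) + 1.03 × 0.90
   = 0.90 + 4.2 + 1.786 + 0.927 = 7.81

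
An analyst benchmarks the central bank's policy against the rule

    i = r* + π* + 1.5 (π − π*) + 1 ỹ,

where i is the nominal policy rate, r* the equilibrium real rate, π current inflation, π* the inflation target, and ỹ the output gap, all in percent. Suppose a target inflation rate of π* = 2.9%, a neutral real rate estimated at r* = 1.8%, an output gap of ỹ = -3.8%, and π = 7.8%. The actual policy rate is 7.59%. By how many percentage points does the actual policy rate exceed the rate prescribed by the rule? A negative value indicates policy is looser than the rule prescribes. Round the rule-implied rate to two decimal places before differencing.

i = 1.8 + 2.9 + 1.5 × (7.8 − 2.9) + 1 × (-3.8)
   = 1.8 + 2.9 + 7.35 − 3.8 = 8.25
Deviation = 7.59 − 8.25 = -0.66 pp.

-0.66 pp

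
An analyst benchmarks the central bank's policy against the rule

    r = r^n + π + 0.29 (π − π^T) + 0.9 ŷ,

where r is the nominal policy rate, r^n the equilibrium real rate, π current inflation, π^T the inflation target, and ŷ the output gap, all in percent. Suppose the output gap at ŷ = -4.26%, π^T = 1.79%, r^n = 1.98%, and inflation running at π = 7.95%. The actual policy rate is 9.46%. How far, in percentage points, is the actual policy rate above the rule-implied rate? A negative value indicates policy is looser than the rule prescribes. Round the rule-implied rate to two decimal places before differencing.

r = 1.98 + 7.95 + 0.29 × (7.95 − 1.79) + 0.9 × (-4.26)
   = 1.98 + 7.95 + 1.7864 − 3.834 = 7.88
Deviation = 9.46 − 7.88 = 1.58 pp.

1.58 pp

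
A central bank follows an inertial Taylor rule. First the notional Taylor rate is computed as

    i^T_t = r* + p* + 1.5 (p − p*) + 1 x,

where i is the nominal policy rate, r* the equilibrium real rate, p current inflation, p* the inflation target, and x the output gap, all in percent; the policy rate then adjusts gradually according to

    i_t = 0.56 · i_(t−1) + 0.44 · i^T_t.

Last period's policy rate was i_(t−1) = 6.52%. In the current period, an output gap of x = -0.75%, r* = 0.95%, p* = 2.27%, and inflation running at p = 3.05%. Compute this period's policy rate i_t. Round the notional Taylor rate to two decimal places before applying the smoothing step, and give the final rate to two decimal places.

5.25%

i^T_t = 0.95 + 2.27 + 1.5 × (3.05 − 2.27) + 1 × (-0.75)
   = 0.95 + 2.27 + 1.17 − 0.75 = 3.64
i_t = 0.56 × 6.52 + 0.44 × 3.64 = 3.6512 + 1.6016 = 5.25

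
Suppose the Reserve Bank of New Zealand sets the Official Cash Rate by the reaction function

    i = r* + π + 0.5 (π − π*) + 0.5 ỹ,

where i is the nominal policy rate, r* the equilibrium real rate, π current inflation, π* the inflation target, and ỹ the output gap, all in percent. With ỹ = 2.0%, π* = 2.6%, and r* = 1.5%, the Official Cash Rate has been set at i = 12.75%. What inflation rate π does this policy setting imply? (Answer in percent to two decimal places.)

7.70%

Collecting π: i = r* + (1 + 0.5) π − 0.5 π* + 0.5 ỹ
1.5 π = 12.75 − 1.5 + 0.5 × 2.6 − 0.5 × 2.0 = 11.55
π = 11.55 / 1.5 = 7.70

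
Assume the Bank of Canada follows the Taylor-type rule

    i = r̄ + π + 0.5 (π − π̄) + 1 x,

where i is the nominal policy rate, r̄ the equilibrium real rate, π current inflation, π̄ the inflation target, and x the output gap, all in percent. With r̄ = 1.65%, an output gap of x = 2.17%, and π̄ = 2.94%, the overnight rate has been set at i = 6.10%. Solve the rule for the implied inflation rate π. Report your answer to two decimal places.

2.50%

Collecting π: i = r̄ + (1 + 0.5) π − 0.5 π̄ + 1 x
1.5 π = 6.10 − 1.65 + 0.5 × 2.94 − 1 × 2.17 = 3.75
π = 3.75 / 1.5 = 2.50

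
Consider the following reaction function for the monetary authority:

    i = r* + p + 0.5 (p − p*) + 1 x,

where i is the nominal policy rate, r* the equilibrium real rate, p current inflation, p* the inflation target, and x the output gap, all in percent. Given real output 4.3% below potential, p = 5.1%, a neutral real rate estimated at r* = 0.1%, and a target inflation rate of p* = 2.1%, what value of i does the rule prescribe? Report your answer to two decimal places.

Output 4.3% below potential → x = -4.3.
i = 0.1 + 5.1 + 0.5 × (5.1 − 2.1) + 1 × (-4.3)
   = 0.1 + 5.1 + 1.5 − 4.3 = 2.40

2.40%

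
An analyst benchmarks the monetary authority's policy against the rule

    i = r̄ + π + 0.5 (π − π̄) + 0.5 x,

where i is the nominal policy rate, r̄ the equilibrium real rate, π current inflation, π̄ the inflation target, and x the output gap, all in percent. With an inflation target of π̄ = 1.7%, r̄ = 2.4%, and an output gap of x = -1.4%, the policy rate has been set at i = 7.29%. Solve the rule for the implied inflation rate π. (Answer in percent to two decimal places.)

4.29%

Collecting π: i = r̄ + (1 + 0.5) π − 0.5 π̄ + 0.5 x
1.5 π = 7.29 − 2.4 + 0.5 × 1.7 − 0.5 × (-1.4) = 6.44
π = 6.44 / 1.5 = 4.29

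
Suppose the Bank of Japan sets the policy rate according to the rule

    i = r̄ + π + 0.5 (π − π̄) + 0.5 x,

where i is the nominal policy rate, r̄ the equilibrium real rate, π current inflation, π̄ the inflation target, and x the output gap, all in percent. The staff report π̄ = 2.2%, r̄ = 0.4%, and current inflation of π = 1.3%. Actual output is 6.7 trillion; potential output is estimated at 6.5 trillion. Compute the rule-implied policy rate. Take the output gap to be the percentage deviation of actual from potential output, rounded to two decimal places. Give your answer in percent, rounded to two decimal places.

2.79%

Output gap = 100 × (6.7 − 6.5) / 6.5 = 3.08%.
i = 0.40 + 1.30 + 0.5 × (1.30 − 2.20) + 0.5 × 3.08
   = 0.40 + 1.3 − 0.45 + 1.54 = 2.79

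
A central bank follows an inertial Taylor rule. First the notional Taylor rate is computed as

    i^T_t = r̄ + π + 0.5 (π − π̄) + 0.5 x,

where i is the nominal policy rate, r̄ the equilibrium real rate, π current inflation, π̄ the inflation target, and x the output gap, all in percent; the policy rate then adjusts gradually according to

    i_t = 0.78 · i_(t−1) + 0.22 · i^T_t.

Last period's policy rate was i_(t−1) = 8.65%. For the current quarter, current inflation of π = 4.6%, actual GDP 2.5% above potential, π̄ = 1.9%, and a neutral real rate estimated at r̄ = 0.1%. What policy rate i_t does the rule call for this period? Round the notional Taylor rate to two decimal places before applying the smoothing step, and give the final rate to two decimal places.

8.35%

Output 2.5% above potential → x = 2.5.
i^T_t = 0.1 + 4.6 + 0.5 × (4.6 − 1.9) + 0.5 × 2.5
   = 0.1 + 4.6 + 1.35 + 1.25 = 7.30
i_t = 0.78 × 8.65 + 0.22 × 7.30 = 6.747 + 1.606 = 8.35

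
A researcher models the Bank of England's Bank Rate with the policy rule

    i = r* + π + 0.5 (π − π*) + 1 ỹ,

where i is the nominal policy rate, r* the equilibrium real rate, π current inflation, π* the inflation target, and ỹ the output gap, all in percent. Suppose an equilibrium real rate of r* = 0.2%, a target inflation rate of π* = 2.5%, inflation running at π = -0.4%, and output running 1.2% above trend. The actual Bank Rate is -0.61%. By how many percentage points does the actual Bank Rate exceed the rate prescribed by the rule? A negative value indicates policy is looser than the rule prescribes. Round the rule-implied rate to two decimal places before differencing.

Output 1.2% above potential → ỹ = 1.2.
i = 0.2 + (-0.4) + 0.5 × (-0.4 − 2.5) + 1 × 1.2
   = 0.2 − 0.4 − 1.45 + 1.2 = -0.45
Deviation = -0.61 − (-0.45) = -0.16 pp.

-0.16 pp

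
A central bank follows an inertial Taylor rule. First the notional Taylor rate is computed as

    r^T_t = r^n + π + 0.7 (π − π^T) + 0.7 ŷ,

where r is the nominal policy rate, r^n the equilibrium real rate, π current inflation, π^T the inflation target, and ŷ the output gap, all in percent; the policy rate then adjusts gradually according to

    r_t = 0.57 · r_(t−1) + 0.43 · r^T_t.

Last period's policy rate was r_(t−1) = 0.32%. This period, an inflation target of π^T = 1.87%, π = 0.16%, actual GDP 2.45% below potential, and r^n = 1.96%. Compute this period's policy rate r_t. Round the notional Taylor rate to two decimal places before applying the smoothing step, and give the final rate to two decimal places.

Output 2.45% below potential → ŷ = -2.45.
r^T_t = 1.96 + 0.16 + 0.7 × (0.16 − 1.87) + 0.7 × (-2.45)
   = 1.96 + 0.16 − 1.197 − 1.715 = -0.79
r_t = 0.57 × 0.32 + 0.43 × (-0.79) = 0.1824 − 0.3397 = -0.16

-0.16%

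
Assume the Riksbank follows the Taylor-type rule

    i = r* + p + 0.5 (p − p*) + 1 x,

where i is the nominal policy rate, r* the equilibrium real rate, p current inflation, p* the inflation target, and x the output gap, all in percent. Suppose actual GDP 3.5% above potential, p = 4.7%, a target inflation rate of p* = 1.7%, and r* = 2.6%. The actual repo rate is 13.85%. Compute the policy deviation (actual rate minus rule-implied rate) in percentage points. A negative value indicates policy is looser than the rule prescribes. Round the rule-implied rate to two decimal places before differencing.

Output 3.5% above potential → x = 3.5.
i = 2.6 + 4.7 + 0.5 × (4.7 − 1.7) + 1 × 3.5
   = 2.6 + 4.7 + 1.5 + 3.5 = 12.30
Deviation = 13.85 − 12.30 = 1.55 pp.

1.55 pp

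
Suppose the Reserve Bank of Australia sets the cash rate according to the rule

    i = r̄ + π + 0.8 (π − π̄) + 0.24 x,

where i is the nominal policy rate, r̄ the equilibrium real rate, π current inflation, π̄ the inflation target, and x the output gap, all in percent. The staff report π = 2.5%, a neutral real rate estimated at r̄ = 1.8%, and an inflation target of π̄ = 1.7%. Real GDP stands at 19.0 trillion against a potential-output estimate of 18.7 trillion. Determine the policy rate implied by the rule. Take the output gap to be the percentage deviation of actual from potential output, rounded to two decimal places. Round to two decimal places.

Output gap = 100 × (19.0 − 18.7) / 18.7 = 1.60%.
i = 1.80 + 2.50 + 0.8 × (2.50 − 1.70) + 0.24 × 1.60
   = 1.80 + 2.5 + 0.64 + 0.384 = 5.32

5.32%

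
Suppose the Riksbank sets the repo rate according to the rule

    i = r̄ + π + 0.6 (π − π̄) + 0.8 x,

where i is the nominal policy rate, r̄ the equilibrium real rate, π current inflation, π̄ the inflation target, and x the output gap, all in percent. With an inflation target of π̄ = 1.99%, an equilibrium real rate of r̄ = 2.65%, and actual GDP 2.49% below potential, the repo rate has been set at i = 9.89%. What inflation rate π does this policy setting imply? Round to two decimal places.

6.52%

Output 2.49% below potential → x = -2.49.
Collecting π: i = r̄ + (1 + 0.6) π − 0.6 π̄ + 0.8 x
1.6 π = 9.89 − 2.65 + 0.6 × 1.99 − 0.8 × (-2.49) = 10.426
π = 10.426 / 1.6 = 6.52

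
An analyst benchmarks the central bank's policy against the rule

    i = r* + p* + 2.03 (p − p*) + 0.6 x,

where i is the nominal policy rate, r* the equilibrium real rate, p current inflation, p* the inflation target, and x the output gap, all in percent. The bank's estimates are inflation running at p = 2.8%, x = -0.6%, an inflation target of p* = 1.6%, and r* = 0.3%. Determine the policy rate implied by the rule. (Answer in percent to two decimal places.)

i = 0.3 + 1.6 + 2.03 × (2.8 − 1.6) + 0.6 × (-0.6)
   = 0.3 + 1.6 + 2.436 − 0.36 = 3.98

3.98%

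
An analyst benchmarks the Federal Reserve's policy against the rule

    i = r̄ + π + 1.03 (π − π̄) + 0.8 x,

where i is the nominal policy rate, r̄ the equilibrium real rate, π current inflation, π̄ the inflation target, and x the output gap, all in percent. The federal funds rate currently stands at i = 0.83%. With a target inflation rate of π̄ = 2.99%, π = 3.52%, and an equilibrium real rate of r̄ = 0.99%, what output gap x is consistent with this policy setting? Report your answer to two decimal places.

-5.28%

0.8 x = 0.83 − 0.99 − 3.52 − 1.03 × (3.52 − 2.99) = -4.2259
x = -4.2259 / 0.8 = -5.28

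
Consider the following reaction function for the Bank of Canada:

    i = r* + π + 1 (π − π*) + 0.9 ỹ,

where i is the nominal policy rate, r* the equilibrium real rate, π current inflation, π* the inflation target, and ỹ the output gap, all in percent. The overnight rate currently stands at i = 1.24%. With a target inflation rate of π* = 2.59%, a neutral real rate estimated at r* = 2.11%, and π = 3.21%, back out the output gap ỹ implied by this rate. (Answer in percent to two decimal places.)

-5.22%

0.9 ỹ = 1.24 − 2.11 − 3.21 − 1 × (3.21 − 2.59) = -4.7
ỹ = -4.7 / 0.9 = -5.22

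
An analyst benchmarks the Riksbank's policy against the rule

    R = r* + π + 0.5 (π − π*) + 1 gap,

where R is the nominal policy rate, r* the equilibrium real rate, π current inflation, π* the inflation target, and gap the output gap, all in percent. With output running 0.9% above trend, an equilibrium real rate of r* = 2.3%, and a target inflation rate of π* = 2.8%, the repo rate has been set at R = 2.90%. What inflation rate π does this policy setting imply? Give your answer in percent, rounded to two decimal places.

0.73%

Output 0.9% above potential → gap = 0.9.
Collecting π: R = r* + (1 + 0.5) π − 0.5 π* + 1 gap
1.5 π = 2.90 − 2.3 + 0.5 × 2.8 − 1 × 0.9 = 1.1
π = 1.1 / 1.5 = 0.73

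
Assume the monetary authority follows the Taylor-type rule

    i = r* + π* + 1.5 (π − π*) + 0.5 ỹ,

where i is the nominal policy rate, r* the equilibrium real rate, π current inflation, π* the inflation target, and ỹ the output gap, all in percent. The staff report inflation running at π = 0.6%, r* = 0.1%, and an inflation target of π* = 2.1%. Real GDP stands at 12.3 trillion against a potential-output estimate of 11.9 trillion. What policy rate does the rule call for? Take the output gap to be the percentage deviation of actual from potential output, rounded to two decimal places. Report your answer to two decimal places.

Output gap = 100 × (12.3 − 11.9) / 11.9 = 3.36%.
i = 0.10 + 2.10 + 1.5 × (0.60 − 2.10) + 0.5 × 3.36
   = 0.10 + 2.1 − 2.25 + 1.68 = 1.63

1.63%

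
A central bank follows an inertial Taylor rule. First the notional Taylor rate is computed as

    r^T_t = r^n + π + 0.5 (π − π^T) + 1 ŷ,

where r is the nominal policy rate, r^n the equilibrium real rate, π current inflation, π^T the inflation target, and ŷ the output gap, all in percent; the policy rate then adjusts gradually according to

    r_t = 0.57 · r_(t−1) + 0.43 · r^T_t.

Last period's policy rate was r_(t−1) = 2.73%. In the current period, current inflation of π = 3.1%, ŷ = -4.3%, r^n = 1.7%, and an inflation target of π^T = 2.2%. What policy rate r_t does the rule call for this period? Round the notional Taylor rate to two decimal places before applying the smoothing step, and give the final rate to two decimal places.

1.96%

r^T_t = 1.7 + 3.1 + 0.5 × (3.1 − 2.2) + 1 × (-4.3)
   = 1.7 + 3.1 + 0.45 − 4.3 = 0.95
r_t = 0.57 × 2.73 + 0.43 × 0.95 = 1.5561 + 0.4085 = 1.96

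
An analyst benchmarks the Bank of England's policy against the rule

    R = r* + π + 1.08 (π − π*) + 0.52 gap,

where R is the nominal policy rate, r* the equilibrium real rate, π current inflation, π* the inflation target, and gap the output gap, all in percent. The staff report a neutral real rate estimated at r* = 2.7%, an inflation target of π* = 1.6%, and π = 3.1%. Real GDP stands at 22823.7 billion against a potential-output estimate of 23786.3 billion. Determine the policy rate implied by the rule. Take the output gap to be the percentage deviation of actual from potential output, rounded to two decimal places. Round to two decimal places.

Output gap = 100 × (22823.7 − 23786.3) / 23786.3 = -4.05%.
R = 2.70 + 3.10 + 1.08 × (3.10 − 1.60) + 0.52 × (-4.05)
   = 2.70 + 3.1 + 1.62 − 2.106 = 5.31

5.31%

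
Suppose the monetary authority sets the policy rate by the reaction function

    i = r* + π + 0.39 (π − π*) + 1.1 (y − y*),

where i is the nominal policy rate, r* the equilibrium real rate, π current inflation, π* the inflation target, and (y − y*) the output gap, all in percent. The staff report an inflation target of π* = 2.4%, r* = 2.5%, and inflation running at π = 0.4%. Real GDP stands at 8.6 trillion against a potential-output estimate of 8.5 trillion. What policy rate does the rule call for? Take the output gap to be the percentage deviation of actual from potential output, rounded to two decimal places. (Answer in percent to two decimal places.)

Output gap = 100 × (8.6 − 8.5) / 8.5 = 1.18%.
i = 2.50 + 0.40 + 0.39 × (0.40 − 2.40) + 1.1 × 1.18
   = 2.50 + 0.4 − 0.78 + 1.298 = 3.42

3.42%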